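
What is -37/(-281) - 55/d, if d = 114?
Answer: -11237/32034 ≈ -0.35078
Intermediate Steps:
-37/(-281) - 55/d = -37/(-281) - 55/114 = -37*(-1/281) - 55*1/114 = 37/281 - 55/114 = -11237/32034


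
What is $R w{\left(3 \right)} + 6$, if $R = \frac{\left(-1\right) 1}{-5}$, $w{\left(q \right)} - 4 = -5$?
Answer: $\frac{29}{5} \approx 5.8$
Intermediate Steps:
$w{\left(q \right)} = -1$ ($w{\left(q \right)} = 4 - 5 = -1$)
$R = \frac{1}{5}$ ($R = \left(-1\right) \left(- \frac{1}{5}\right) = \frac{1}{5} \approx 0.2$)
$R w{\left(3 \right)} + 6 = \frac{1}{5} \left(-1\right) + 6 = - \frac{1}{5} + 6 = \frac{29}{5}$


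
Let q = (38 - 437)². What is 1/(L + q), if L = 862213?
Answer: 1/1021414 ≈ 9.7903e-7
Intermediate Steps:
q = 159201 (q = (-399)² = 159201)
1/(L + q) = 1/(862213 + 159201) = 1/1021414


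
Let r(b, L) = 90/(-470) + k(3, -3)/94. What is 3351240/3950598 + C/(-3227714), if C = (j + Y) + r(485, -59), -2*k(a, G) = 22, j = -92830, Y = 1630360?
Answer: 74302026479137/199771940743228 ≈ 0.37193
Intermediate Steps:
k(a, G) = -11 (k(a, G) = -½*22 = -11)
r(b, L) = -29/94 (r(b, L) = 90/(-470) - 11/94 = 90*(-1/470) - 11*1/94 = -9/47 - 11/94 = -29/94)
C = 144527791/94 (C = (-92830 + 1630360) - 29/94 = 1537530 - 29/94 = 144527791/94 ≈ 1.5375e+6)
3351240/3950598 + C/(-3227714) = 3351240/3950598 + (144527791/94)/(-3227714) = 3351240*(1/3950598) + (144527791/94)*(-1/3227714) = 558540/658433 - 144527791/303405116 = 74302026479137/199771940743228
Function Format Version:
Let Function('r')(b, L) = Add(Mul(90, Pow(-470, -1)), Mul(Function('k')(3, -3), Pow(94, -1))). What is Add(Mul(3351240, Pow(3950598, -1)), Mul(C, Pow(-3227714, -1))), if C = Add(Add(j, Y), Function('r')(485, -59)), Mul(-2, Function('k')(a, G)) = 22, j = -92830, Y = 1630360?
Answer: Rational(74302026479137, 199771940743228) ≈ 0.37193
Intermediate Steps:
Function('k')(a, G) = -11 (Function('k')(a, G) = Mul(Rational(-1, 2), 22) = -11)
Function('r')(b, L) = Rational(-29, 94) (Function('r')(b, L) = Add(Mul(90, Pow(-470, -1)), Mul(-11, Pow(94, -1))) = Add(Mul(90, Rational(-1, 470)), Mul(-11, Rational(1, 94))) = Add(Rational(-9, 47), Rational(-11, 94)) = Rational(-29, 94))
C = Rational(144527791, 94) (C = Add(Add(-92830, 1630360), Rational(-29, 94)) = Add(1537530, Rational(-29, 94)) = Rational(144527791, 94) ≈ 1.5375e+6)
Add(Mul(3351240, Pow(3950598, -1)), Mul(C, Pow(-3227714, -1))) = Add(Mul(3351240, Pow(3950598, -1)), Mul(Rational(144527791, 94), Pow(-3227714, -1))) = Add(Mul(3351240, Rational(1, 3950598)), Mul(Rational(144527791, 94), Rational(-1, 3227714))) = Add(Rational(558540, 658433), Rational(-144527791, 303405116)) = Rational(74302026479137, 199771940743228)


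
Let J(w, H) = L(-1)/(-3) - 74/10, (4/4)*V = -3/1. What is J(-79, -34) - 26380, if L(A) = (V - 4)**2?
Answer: -396056/15 ≈ -26404.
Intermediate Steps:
V = -3 (V = -3/1 = -3*1 = -3)
L(A) = 49 (L(A) = (-3 - 4)**2 = (-7)**2 = 49)
J(w, H) = -356/15 (J(w, H) = 49/(-3) - 74/10 = 49*(-1/3) - 74*1/10 = -49/3 - 37/5 = -356/15)
J(-79, -34) - 26380 = -356/15 - 26380 = -396056/15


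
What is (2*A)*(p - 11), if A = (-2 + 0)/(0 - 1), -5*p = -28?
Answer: -108/5 ≈ -21.600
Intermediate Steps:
p = 28/5 (p = -⅕*(-28) = 28/5 ≈ 5.6000)
A = 2 (A = -2/(-1) = -2*(-1) = 2)
(2*A)*(p - 11) = (2*2)*(28/5 - 11) = 4*(-27/5) = -108/5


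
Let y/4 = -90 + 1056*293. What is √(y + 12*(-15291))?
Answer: 2*√263445 ≈ 1026.5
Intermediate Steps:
y = 1237272 (y = 4*(-90 + 1056*293) = 4*(-90 + 309408) = 4*309318 = 1237272)
√(y + 12*(-15291)) = √(1237272 + 12*(-15291)) = √(1237272 - 183492) = √1053780 = 2*√263445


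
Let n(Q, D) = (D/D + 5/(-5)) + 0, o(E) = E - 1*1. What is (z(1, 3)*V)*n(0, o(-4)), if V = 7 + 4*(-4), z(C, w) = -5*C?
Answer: 0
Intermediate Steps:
o(E) = -1 + E (o(E) = E - 1 = -1 + E)
n(Q, D) = 0 (n(Q, D) = (1 + 5*(-⅕)) + 0 = (1 - 1) + 0 = 0 + 0 = 0)
V = -9 (V = 7 - 16 = -9)
(z(1, 3)*V)*n(0, o(-4)) = (-5*1*(-9))*0 = -5*(-9)*0 = 45*0 = 0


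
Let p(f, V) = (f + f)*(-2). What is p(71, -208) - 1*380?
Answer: -664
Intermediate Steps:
p(f, V) = -4*f (p(f, V) = (2*f)*(-2) = -4*f)
p(71, -208) - 1*380 = -4*71 - 1*380 = -284 - 380 = -664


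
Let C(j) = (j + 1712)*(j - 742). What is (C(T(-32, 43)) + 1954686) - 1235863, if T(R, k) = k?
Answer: -507922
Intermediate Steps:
C(j) = (-742 + j)*(1712 + j) (C(j) = (1712 + j)*(-742 + j) = (-742 + j)*(1712 + j))
(C(T(-32, 43)) + 1954686) - 1235863 = ((-1270304 + 43² + 970*43) + 1954686) - 1235863 = ((-1270304 + 1849 + 41710) + 1954686) - 1235863 = (-1226745 + 1954686) - 1235863 = 727941 - 1235863 = -507922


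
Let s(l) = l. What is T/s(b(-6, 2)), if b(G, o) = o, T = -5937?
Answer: -5937/2 ≈ -2968.5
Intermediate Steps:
T/s(b(-6, 2)) = -5937/2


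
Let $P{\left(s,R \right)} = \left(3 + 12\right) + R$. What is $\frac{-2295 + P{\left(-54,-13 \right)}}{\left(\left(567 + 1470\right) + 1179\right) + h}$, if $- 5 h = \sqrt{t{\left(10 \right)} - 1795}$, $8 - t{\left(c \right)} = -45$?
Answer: $- \frac{1375800}{1929613} - \frac{11465 i \sqrt{1742}}{258568142} \approx -0.71299 - 0.0018506 i$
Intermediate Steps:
$t{\left(c \right)} = 53$ ($t{\left(c \right)} = 8 - -45 = 8 + 45 = 53$)
$P{\left(s,R \right)} = 15 + R$
$h = - \frac{i \sqrt{1742}}{5}$ ($h = - \frac{\sqrt{53 - 1795}}{5} = - \frac{\sqrt{-1742}}{5} = - \frac{i \sqrt{1742}}{5} \approx - 8.3475 i$)
$\frac{-2295 + P{\left(-54,-13 \right)}}{\left(\left(567 + 1470\right) + 1179\right) + h} = \frac{-2295 + \left(15 - 13\right)}{\left(\left(567 + 1470\right) + 1179\right) - \frac{i \sqrt{1742}}{5}} = \frac{-2295 + 2}{\left(2037 + 1179\right) - \frac{i \sqrt{1742}}{5}} = - \frac{2293}{3216 - \frac{i \sqrt{1742}}{5}}$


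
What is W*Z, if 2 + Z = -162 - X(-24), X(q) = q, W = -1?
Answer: 140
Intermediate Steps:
Z = -140 (Z = -2 + (-162 - 1*(-24)) = -2 + (-162 + 24) = -2 - 138 = -140)
W*Z = -1*(-140) = 140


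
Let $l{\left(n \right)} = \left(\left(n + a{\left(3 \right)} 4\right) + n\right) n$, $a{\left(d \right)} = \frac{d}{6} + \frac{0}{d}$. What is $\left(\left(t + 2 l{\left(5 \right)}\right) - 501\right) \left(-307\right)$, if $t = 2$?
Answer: $116353$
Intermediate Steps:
$a{\left(d \right)} = \frac{d}{6}$ ($a{\left(d \right)} = d \frac{1}{6} + 0 = \frac{d}{6} + 0 = \frac{d}{6}$)
$l{\left(n \right)} = n \left(2 + 2 n\right)$ ($l{\left(n \right)} = \left(\left(n + \frac{1}{6} \cdot 3 \cdot 4\right) + n\right) n = \left(\left(n + \frac{1}{2} \cdot 4\right) + n\right) n = \left(\left(n + 2\right) + n\right) n = \left(\left(2 + n\right) + n\right) n = \left(2 + 2 n\right) n = n \left(2 + 2 n\right)$)
$\left(\left(t + 2 l{\left(5 \right)}\right) - 501\right) \left(-307\right) = \left(\left(2 + 2 \cdot 2 \cdot 5 \left(1 + 5\right)\right) - 501\right) \left(-307\right) = \left(\left(2 + 2 \cdot 2 \cdot 5 \cdot 6\right) - 501\right) \left(-307\right) = \left(\left(2 + 2 \cdot 60\right) - 501\right) \left(-307\right) = \left(\left(2 + 120\right) - 501\right) \left(-307\right) = \left(122 - 501\right) \left(-307\right) = \left(-379\right) \left(-307\right) = 116353$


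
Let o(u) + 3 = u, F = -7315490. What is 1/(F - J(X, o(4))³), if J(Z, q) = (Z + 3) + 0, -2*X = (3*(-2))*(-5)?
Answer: -1/7313762 ≈ -1.3673e-7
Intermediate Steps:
o(u) = -3 + u
X = -15 (X = -3*(-2)*(-5)/2 = -(-3)*(-5) = -½*30 = -15)
J(Z, q) = 3 + Z (J(Z, q) = (3 + Z) + 0 = 3 + Z)
1/(F - J(X, o(4))³) = 1/(-7315490 - (3 - 15)³) = 1/(-7315490 - 1*(-12)³) = 1/(-7315490 - 1*(-1728)) = 1/(-7315490 + 1728) = 1/(-7313762) = -1/7313762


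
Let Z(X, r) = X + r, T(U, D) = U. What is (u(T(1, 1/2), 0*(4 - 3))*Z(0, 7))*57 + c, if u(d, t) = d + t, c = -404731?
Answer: -404332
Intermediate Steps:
(u(T(1, 1/2), 0*(4 - 3))*Z(0, 7))*57 + c = ((1 + 0*(4 - 3))*(0 + 7))*57 - 404731 = ((1 + 0*1)*7)*57 - 404731 = ((1 + 0)*7)*57 - 404731 = (1*7)*57 - 404731 = 7*57 - 404731 = 399 - 404731 = -404332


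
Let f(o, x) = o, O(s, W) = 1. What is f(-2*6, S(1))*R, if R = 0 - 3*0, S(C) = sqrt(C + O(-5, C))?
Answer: 0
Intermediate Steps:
S(C) = sqrt(1 + C) (S(C) = sqrt(C + 1) = sqrt(1 + C))
R = 0 (R = 0 + 0 = 0)
f(-2*6, S(1))*R = -2*6*0 = -12*0 = 0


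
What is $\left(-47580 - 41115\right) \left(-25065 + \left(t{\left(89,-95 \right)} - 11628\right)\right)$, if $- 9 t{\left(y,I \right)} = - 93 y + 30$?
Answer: $3173211450$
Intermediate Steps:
$t{\left(y,I \right)} = - \frac{10}{3} + \frac{31 y}{3}$ ($t{\left(y,I \right)} = - \frac{- 93 y + 30}{9} = - \frac{30 - 93 y}{9} = - \frac{10}{3} + \frac{31 y}{3}$)
$\left(-47580 - 41115\right) \left(-25065 + \left(t{\left(89,-95 \right)} - 11628\right)\right) = \left(-47580 - 41115\right) \left(-25065 + \left(\left(- \frac{10}{3} + \frac{31}{3} \cdot 89\right) - 11628\right)\right) = - 88695 \left(-25065 + \left(\left(- \frac{10}{3} + \frac{2759}{3}\right) - 11628\right)\right) = - 88695 \left(-25065 + \left(\frac{2749}{3} - 11628\right)\right) = - 88695 \left(-25065 - \frac{32135}{3}\right) = \left(-88695\right) \left(- \frac{107330}{3}\right) = 3173211450$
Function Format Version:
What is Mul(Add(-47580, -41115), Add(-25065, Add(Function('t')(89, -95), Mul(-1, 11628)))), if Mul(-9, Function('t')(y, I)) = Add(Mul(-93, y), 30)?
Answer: 3173211450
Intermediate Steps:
Function('t')(y, I) = Add(Rational(-10, 3), Mul(Rational(31, 3), y)) (Function('t')(y, I) = Mul(Rational(-1, 9), Add(Mul(-93, y), 30)) = Mul(Rational(-1, 9), Add(30, Mul(-93, y))) = Add(Rational(-10, 3), Mul(Rational(31, 3), y)))
Mul(Add(-47580, -41115), Add(-25065, Add(Function('t')(89, -95), Mul(-1, 11628)))) = Mul(Add(-47580, -41115), Add(-25065, Add(Add(Rational(-10, 3), Mul(Rational(31, 3), 89)), Mul(-1, 11628)))) = Mul(-88695, Add(-25065, Add(Add(Rational(-10, 3), Rational(2759, 3)), -11628))) = Mul(-88695, Add(-25065, Add(Rational(2749, 3), -11628))) = Mul(-88695, Add(-25065, Rational(-32135, 3))) = Mul(-88695, Rational(-107330, 3)) = 3173211450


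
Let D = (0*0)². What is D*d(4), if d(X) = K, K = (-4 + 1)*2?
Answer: 0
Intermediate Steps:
D = 0 (D = 0² = 0)
K = -6 (K = -3*2 = -6)
d(X) = -6
D*d(4) = 0*(-6) = 0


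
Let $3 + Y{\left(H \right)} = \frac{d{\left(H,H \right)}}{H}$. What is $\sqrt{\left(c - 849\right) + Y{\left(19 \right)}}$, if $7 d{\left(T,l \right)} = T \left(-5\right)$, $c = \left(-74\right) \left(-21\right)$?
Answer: $\frac{\sqrt{34363}}{7} \approx 26.482$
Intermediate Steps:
$c = 1554$
$d{\left(T,l \right)} = - \frac{5 T}{7}$ ($d{\left(T,l \right)} = \frac{T \left(-5\right)}{7} = \frac{\left(-5\right) T}{7} = - \frac{5 T}{7}$)
$Y{\left(H \right)} = - \frac{26}{7}$ ($Y{\left(H \right)} = -3 + \frac{\left(- \frac{5}{7}\right) H}{H} = -3 - \frac{5}{7} = - \frac{26}{7}$)
$\sqrt{\left(c - 849\right) + Y{\left(19 \right)}} = \sqrt{\left(1554 - 849\right) - \frac{26}{7}} = \sqrt{705 - \frac{26}{7}} = \sqrt{\frac{4909}{7}} = \frac{\sqrt{34363}}{7}$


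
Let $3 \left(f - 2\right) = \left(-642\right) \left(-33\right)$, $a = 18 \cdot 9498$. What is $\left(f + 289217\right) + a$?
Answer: $467245$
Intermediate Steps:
$a = 170964$
$f = 7064$ ($f = 2 + \frac{\left(-642\right) \left(-33\right)}{3} = 2 + \frac{1}{3} \cdot 21186 = 2 + 7062 = 7064$)
$\left(f + 289217\right) + a = \left(7064 + 289217\right) + 170964 = 296281 + 170964 = 467245$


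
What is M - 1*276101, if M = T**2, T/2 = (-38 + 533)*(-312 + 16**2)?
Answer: 3073317499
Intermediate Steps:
T = -55440 (T = 2*((-38 + 533)*(-312 + 16**2)) = 2*(495*(-312 + 256)) = 2*(495*(-56)) = 2*(-27720) = -55440)
M = 3073593600 (M = (-55440)**2 = 3073593600)
M - 1*276101 = 3073593600 - 1*276101 = 3073593600 - 276101 = 3073317499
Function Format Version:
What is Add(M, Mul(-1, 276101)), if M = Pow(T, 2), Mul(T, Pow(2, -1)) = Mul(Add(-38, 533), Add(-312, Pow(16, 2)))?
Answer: 3073317499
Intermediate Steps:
T = -55440 (T = Mul(2, Mul(Add(-38, 533), Add(-312, Pow(16, 2)))) = Mul(2, Mul(495, Add(-312, 256))) = Mul(2, Mul(495, -56)) = Mul(2, -27720) = -55440)
M = 3073593600 (M = Pow(-55440, 2) = 3073593600)
Add(M, Mul(-1, 276101)) = Add(3073593600, Mul(-1, 276101)) = Add(3073593600, -276101) = 3073317499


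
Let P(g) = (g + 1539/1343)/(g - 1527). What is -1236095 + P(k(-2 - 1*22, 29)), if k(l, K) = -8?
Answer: -509643202754/412301 ≈ -1.2361e+6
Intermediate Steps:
P(g) = (1539/1343 + g)/(-1527 + g) (P(g) = (g + 1539*(1/1343))/(-1527 + g) = (g + 1539/1343)/(-1527 + g) = (1539/1343 + g)/(-1527 + g))
-1236095 + P(k(-2 - 1*22, 29)) = -1236095 + (1539/1343 - 8)/(-1527 - 8) = -1236095 - 9205/1343/(-1535) = -1236095 - 1/1535*(-9205/1343) = -1236095 + 1841/412301 = -509643202754/412301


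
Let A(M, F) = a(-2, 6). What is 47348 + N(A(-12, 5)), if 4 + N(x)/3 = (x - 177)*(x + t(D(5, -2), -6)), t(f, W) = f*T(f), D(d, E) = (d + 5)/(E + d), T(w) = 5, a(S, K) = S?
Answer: 39460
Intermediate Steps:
D(d, E) = (5 + d)/(E + d)
A(M, F) = -2
t(f, W) = 5*f (t(f, W) = f*5 = 5*f)
N(x) = -12 + 3*(-177 + x)*(50/3 + x) (N(x) = -12 + 3*((x - 177)*(x + 5*((5 + 5)/(-2 + 5)))) = -12 + 3*((-177 + x)*(x + 5*(10/3))) = -12 + 3*((-177 + x)*(x + 50/3)) = -12 + 3*((-177 + x)*(50/3 + x)) = -12 + 3*(-177 + x)*(50/3 + x))
47348 + N(A(-12, 5)) = 47348 + (-8862 - 481*(-2) + 3*(-2)**2) = 47348 + (-8862 + 962 + 3*4) = 47348 + (-8862 + 962 + 12) = 47348 - 7888 = 39460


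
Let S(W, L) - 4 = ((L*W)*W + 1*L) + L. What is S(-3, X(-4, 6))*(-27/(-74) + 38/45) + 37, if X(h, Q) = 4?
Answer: 52751/555 ≈ 95.047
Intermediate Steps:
S(W, L) = 4 + 2*L + L*W² (S(W, L) = 4 + (((L*W)*W + 1*L) + L) = 4 + ((L*W² + L) + L) = 4 + ((L + L*W²) + L) = 4 + (2*L + L*W²) = 4 + 2*L + L*W²)
S(-3, X(-4, 6))*(-27/(-74) + 38/45) + 37 = (4 + 2*4 + 4*(-3)²)*(-27/(-74) + 38/45) + 37 = (4 + 8 + 4*9)*(-27*(-1/74) + 38*(1/45)) + 37 = (4 + 8 + 36)*(27/74 + 38/45) + 37 = 48*(4027/3330) + 37 = 32216/555 + 37 = 52751/555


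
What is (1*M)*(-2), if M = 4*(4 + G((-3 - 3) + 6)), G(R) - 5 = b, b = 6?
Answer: -120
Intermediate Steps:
G(R) = 11 (G(R) = 5 + 6 = 11)
M = 60 (M = 4*(4 + 11) = 4*15 = 60)
(1*M)*(-2) = (1*60)*(-2) = 60*(-2) = -120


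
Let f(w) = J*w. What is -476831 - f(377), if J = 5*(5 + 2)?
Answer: -490026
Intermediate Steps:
J = 35 (J = 5*7 = 35)
f(w) = 35*w
-476831 - f(377) = -476831 - 35*377 = -476831 - 1*13195 = -476831 - 13195 = -490026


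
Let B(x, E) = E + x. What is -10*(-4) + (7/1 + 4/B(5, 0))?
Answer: 239/5 ≈ 47.800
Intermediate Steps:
-10*(-4) + (7/1 + 4/B(5, 0)) = -10*(-4) + (7/1 + 4/(0 + 5)) = 40 + (7*1 + 4/5) = 40 + (7 + 4*(⅕)) = 40 + (7 + ⅘) = 40 + 39/5 = 239/5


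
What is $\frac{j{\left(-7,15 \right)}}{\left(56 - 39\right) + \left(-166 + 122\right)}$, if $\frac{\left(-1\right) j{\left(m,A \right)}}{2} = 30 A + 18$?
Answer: $\frac{104}{3} \approx 34.667$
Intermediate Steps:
$j{\left(m,A \right)} = -36 - 60 A$ ($j{\left(m,A \right)} = - 2 \left(30 A + 18\right) = - 2 \left(18 + 30 A\right) = -36 - 60 A$)
$\frac{j{\left(-7,15 \right)}}{\left(56 - 39\right) + \left(-166 + 122\right)} = \frac{-36 - 900}{\left(56 - 39\right) + \left(-166 + 122\right)} = \frac{-36 - 900}{17 - 44} = - \frac{936}{-27} = \left(-936\right) \left(- \frac{1}{27}\right) = \frac{104}{3}$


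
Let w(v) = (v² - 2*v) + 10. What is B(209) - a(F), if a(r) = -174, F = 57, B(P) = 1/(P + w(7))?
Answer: 44197/254 ≈ 174.00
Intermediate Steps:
w(v) = 10 + v² - 2*v
B(P) = 1/(45 + P) (B(P) = 1/(P + (10 + 7² - 2*7)) = 1/(P + (10 + 49 - 14)) = 1/(P + 45) = 1/(45 + P))
B(209) - a(F) = 1/(45 + 209) - 1*(-174) = 1/254 + 174 = 44197/254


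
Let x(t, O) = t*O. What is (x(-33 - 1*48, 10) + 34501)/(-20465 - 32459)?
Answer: -33691/52924 ≈ -0.63659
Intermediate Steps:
x(t, O) = O*t
(x(-33 - 1*48, 10) + 34501)/(-20465 - 32459) = (10*(-33 - 1*48) + 34501)/(-20465 - 32459) = (10*(-33 - 48) + 34501)/(-52924) = (10*(-81) + 34501)*(-1/52924) = (-810 + 34501)*(-1/52924) = 33691*(-1/52924) = -33691/52924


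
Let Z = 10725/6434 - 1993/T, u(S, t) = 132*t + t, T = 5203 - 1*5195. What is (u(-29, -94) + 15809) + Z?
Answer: 78740371/25736 ≈ 3059.5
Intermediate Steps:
T = 8 (T = 5203 - 5195 = 8)
u(S, t) = 133*t
Z = -6368581/25736 (Z = 10725/6434 - 1993/8 = -6368581/25736 ≈ -247.46)
(u(-29, -94) + 15809) + Z = (133*(-94) + 15809) - 6368581/25736 = (-12502 + 15809) - 6368581/25736 = 3307 - 6368581/25736 = 78740371/25736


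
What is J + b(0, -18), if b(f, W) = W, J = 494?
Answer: 476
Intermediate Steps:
J + b(0, -18) = 494 - 18 = 476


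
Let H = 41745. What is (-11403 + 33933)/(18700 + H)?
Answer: 4506/12089 ≈ 0.37274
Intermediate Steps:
(-11403 + 33933)/(18700 + H) = (-11403 + 33933)/(18700 + 41745) = 22530/60445 = 22530*(1/60445) = 4506/12089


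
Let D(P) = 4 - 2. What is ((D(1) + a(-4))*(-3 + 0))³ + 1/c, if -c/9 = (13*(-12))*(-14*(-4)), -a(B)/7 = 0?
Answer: -16982783/78624 ≈ -216.00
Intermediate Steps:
a(B) = 0 (a(B) = -7*0 = 0)
D(P) = 2
c = 78624 (c = -9*13*(-12)*(-14*(-4)) = -(-1404)*56 = -9*(-8736) = 78624)
((D(1) + a(-4))*(-3 + 0))³ + 1/c = ((2 + 0)*(-3 + 0))³ + 1/78624 = (2*(-3))³ + 1/78624 = (-6)³ + 1/78624 = -216 + 1/78624 = -16982783/78624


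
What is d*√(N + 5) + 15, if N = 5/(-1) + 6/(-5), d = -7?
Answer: 15 - 7*I*√30/5 ≈ 15.0 - 7.6681*I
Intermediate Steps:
N = -31/5 (N = 5*(-1) + 6*(-⅕) = -5 - 6/5 = -31/5 ≈ -6.2000)
d*√(N + 5) + 15 = -7*√(-31/5 + 5) + 15 = -7*I*√30/5 + 15 = 15 - 7*I*√30/5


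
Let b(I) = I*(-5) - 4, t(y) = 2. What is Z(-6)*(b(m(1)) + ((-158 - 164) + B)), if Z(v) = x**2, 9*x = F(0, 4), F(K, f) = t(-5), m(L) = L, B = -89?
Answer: -560/27 ≈ -20.741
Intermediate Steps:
F(K, f) = 2
x = 2/9 (x = (1/9)*2 = 2/9 ≈ 0.22222)
b(I) = -4 - 5*I (b(I) = -5*I - 4 = -4 - 5*I)
Z(v) = 4/81 (Z(v) = (2/9)**2 = 4/81)
Z(-6)*(b(m(1)) + ((-158 - 164) + B)) = 4*((-4 - 5*1) + ((-158 - 164) - 89))/81 = 4*((-4 - 5) + (-322 - 89))/81 = 4*(-9 - 411)/81 = (4/81)*(-420) = -560/27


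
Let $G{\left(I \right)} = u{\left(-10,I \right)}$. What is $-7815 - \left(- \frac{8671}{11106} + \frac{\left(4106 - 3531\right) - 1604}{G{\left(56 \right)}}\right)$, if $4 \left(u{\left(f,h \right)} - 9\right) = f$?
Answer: $- \frac{1105345199}{144378} \approx -7655.9$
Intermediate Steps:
$u{\left(f,h \right)} = 9 + \frac{f}{4}$
$G{\left(I \right)} = \frac{13}{2}$ ($G{\left(I \right)} = 9 + \frac{1}{4} \left(-10\right) = 9 - \frac{5}{2} = \frac{13}{2}$)
$-7815 - \left(- \frac{8671}{11106} + \frac{\left(4106 - 3531\right) - 1604}{G{\left(56 \right)}}\right) = -7815 - \left(- \frac{8671}{11106} + \frac{\left(4106 - 3531\right) - 1604}{\frac{13}{2}}\right) = -7815 - \left(\left(-8671\right) \frac{1}{11106} + \left(\left(4106 - 3531\right) - 1604\right) \frac{2}{13}\right) = -7815 - \left(- \frac{8671}{11106} + \left(\left(4106 - 3531\right) - 1604\right) \frac{2}{13}\right) = -7815 - \left(- \frac{8671}{11106} + \left(575 - 1604\right) \frac{2}{13}\right) = -7815 - \left(- \frac{8671}{11106} - \frac{2058}{13}\right) = -7815 - - \frac{22968871}{144378} = -7815 + \frac{22968871}{144378} = - \frac{1105345199}{144378}$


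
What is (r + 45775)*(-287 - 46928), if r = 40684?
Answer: -4082161685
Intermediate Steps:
(r + 45775)*(-287 - 46928) = (40684 + 45775)*(-287 - 46928) = 86459*(-47215) = -4082161685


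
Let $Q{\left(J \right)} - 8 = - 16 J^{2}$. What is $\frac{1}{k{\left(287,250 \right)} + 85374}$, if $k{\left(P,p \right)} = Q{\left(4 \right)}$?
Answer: $\frac{1}{85126} \approx 1.1747 \cdot 10^{-5}$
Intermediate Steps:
$Q{\left(J \right)} = 8 - 16 J^{2}$
$k{\left(P,p \right)} = -248$ ($k{\left(P,p \right)} = 8 - 16 \cdot 4^{2} = 8 - 256 = -248$)
$\frac{1}{k{\left(287,250 \right)} + 85374} = \frac{1}{-248 + 85374} = \frac{1}{85126}$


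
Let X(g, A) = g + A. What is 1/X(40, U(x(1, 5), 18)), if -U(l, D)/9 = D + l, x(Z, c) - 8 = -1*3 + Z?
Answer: -1/176 ≈ -0.0056818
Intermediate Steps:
x(Z, c) = 5 + Z (x(Z, c) = 8 + (-1*3 + Z) = 8 + (-3 + Z) = 5 + Z)
U(l, D) = -9*D - 9*l (U(l, D) = -9*(D + l) = -9*D - 9*l)
X(g, A) = A + g
1/X(40, U(x(1, 5), 18)) = 1/((-9*18 - 9*(5 + 1)) + 40) = 1/((-162 - 9*6) + 40) = 1/((-162 - 54) + 40) = 1/(-216 + 40) = 1/(-176) = -1/176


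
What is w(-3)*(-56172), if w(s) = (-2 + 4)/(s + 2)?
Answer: 112344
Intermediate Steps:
w(s) = 2/(2 + s)
w(-3)*(-56172) = (2/(2 - 3))*(-56172) = (2/(-1))*(-56172) = (2*(-1))*(-56172) = -2*(-56172) = 112344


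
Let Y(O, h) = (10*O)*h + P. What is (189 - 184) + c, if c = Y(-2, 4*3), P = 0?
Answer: -235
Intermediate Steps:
Y(O, h) = 10*O*h (Y(O, h) = (10*O)*h + 0 = 10*O*h + 0 = 10*O*h)
c = -240 (c = 10*(-2)*(4*3) = 10*(-2)*12 = -240)
(189 - 184) + c = (189 - 184) - 240 = 5 - 240 = -235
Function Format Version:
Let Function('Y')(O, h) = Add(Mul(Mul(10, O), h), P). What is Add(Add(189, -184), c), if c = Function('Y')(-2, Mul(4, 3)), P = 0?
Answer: -235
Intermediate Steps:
Function('Y')(O, h) = Mul(10, O, h) (Function('Y')(O, h) = Add(Mul(Mul(10, O), h), 0) = Add(Mul(10, O, h), 0) = Mul(10, O, h))
c = -240 (c = Mul(10, -2, Mul(4, 3)) = Mul(10, -2, 12) = -240)
Add(Add(189, -184), c) = Add(Add(189, -184), -240) = Add(5, -240) = -235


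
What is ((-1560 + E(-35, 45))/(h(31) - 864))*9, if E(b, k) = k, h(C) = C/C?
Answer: 13635/863 ≈ 15.800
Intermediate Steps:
h(C) = 1
((-1560 + E(-35, 45))/(h(31) - 864))*9 = ((-1560 + 45)/(1 - 864))*9 = -1515/(-863)*9 = -1515*(-1/863)*9 = (1515/863)*9 = 13635/863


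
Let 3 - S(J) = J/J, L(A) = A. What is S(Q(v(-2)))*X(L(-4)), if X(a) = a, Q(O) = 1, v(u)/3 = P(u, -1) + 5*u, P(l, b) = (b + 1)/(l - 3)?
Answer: -8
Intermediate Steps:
P(l, b) = (1 + b)/(-3 + l)
v(u) = 15*u (v(u) = 3*((1 - 1)/(-3 + u) + 5*u) = 3*(0/(-3 + u) + 5*u) = 3*(0 + 5*u) = 3*(5*u) = 15*u)
S(J) = 2 (S(J) = 3 - J/J = 3 - 1*1 = 3 - 1 = 2)
S(Q(v(-2)))*X(L(-4)) = 2*(-4) = -8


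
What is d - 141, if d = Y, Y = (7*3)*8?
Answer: 27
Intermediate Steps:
Y = 168 (Y = 21*8 = 168)
d = 168
d - 141 = 168 - 141 = 27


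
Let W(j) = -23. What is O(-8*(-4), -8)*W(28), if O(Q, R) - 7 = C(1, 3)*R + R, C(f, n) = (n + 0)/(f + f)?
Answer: 299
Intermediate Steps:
C(f, n) = n/(2*f) (C(f, n) = n/((2*f)) = n*(1/(2*f)) = n/(2*f))
O(Q, R) = 7 + 5*R/2 (O(Q, R) = 7 + (((½)*3/1)*R + R) = 7 + (((½)*3*1)*R + R) = 7 + (3*R/2 + R) = 7 + 5*R/2)
O(-8*(-4), -8)*W(28) = (7 + (5/2)*(-8))*(-23) = (7 - 20)*(-23) = -13*(-23) = 299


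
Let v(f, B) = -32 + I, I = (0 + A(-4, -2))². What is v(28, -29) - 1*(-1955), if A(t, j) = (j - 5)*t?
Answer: 2707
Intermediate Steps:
A(t, j) = t*(-5 + j) (A(t, j) = (-5 + j)*t = t*(-5 + j))
I = 784 (I = (0 - 4*(-5 - 2))² = (0 - 4*(-7))² = (0 + 28)² = 28² = 784)
v(f, B) = 752 (v(f, B) = -32 + 784 = 752)
v(28, -29) - 1*(-1955) = 752 - 1*(-1955) = 752 + 1955 = 2707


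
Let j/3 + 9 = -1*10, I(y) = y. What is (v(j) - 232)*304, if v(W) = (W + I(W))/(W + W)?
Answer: -70224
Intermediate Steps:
j = -57 (j = -27 + 3*(-1*10) = -27 + 3*(-10) = -27 - 30 = -57)
v(W) = 1 (v(W) = (W + W)/(W + W) = (2*W)/((2*W)) = (2*W)*(1/(2*W)) = 1)
(v(j) - 232)*304 = (1 - 232)*304 = -231*304 = -70224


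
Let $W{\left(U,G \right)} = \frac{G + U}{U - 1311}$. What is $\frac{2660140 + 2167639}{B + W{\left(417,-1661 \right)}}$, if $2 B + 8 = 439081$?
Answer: $\frac{4316034426}{196266875} \approx 21.991$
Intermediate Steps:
$B = \frac{439073}{2}$ ($B = -4 + \frac{1}{2} \cdot 439081 = -4 + \frac{439081}{2} = \frac{439073}{2} \approx 2.1954 \cdot 10^{5}$)
$W{\left(U,G \right)} = \frac{G + U}{-1311 + U}$
$\frac{2660140 + 2167639}{B + W{\left(417,-1661 \right)}} = \frac{2660140 + 2167639}{\frac{439073}{2} + \frac{-1661 + 417}{-1311 + 417}} = \frac{4827779}{\frac{439073}{2} + \frac{1}{-894} \left(-1244\right)} = \frac{4827779}{\frac{439073}{2} - - \frac{622}{447}} = \frac{4827779}{\frac{439073}{2} + \frac{622}{447}} = \frac{4827779}{\frac{196266875}{894}} = 4827779 \cdot \frac{894}{196266875} = \frac{4316034426}{196266875}$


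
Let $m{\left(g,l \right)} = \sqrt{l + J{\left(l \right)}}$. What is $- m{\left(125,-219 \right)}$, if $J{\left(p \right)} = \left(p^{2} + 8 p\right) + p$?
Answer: $- \sqrt{45771} \approx -213.94$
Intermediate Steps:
$J{\left(p \right)} = p^{2} + 9 p$
$m{\left(g,l \right)} = \sqrt{l + l \left(9 + l\right)}$
$- m{\left(125,-219 \right)} = - \sqrt{- 219 \left(10 - 219\right)} = - \sqrt{\left(-219\right) \left(-209\right)} = - \sqrt{45771}$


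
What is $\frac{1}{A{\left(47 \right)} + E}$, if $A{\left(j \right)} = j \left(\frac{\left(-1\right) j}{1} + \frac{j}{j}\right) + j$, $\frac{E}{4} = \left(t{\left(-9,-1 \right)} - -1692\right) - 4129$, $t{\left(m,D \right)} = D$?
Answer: $- \frac{1}{11867} \approx -8.4267 \cdot 10^{-5}$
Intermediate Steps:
$E = -9752$ ($E = 4 \left(\left(-1 - -1692\right) - 4129\right) = 4 \left(\left(-1 + 1692\right) - 4129\right) = 4 \left(1691 - 4129\right) = 4 \left(-2438\right) = -9752$)
$A{\left(j \right)} = j + j \left(1 - j\right)$ ($A{\left(j \right)} = j \left(- j 1 + 1\right) + j = j \left(- j + 1\right) + j = j \left(1 - j\right) + j = j + j \left(1 - j\right)$)
$\frac{1}{A{\left(47 \right)} + E} = \frac{1}{47 \left(2 - 47\right) - 9752} = \frac{1}{47 \left(-45\right) - 9752} = \frac{1}{-2115 - 9752} = \frac{1}{-11867} = - \frac{1}{11867}$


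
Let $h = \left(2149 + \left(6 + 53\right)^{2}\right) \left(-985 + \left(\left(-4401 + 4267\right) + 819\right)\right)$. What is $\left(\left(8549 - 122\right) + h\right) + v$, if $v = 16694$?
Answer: $-1663879$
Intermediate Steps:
$h = -1689000$ ($h = \left(2149 + 59^{2}\right) \left(-985 + \left(-134 + 819\right)\right) = \left(2149 + 3481\right) \left(-985 + 685\right) = 5630 \left(-300\right) = -1689000$)
$\left(\left(8549 - 122\right) + h\right) + v = \left(\left(8549 - 122\right) - 1689000\right) + 16694 = \left(8427 - 1689000\right) + 16694 = -1680573 + 16694 = -1663879$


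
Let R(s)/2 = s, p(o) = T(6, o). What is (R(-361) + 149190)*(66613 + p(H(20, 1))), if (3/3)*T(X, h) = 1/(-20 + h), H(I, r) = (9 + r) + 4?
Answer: 29669622418/3 ≈ 9.8899e+9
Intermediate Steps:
H(I, r) = 13 + r
T(X, h) = 1/(-20 + h)
p(o) = 1/(-20 + o)
R(s) = 2*s
(R(-361) + 149190)*(66613 + p(H(20, 1))) = (2*(-361) + 149190)*(66613 + 1/(-20 + (13 + 1))) = (-722 + 149190)*(66613 + 1/(-20 + 14)) = 148468*(66613 + 1/(-6)) = 148468*(66613 - ⅙) = 148468*(399677/6) = 29669622418/3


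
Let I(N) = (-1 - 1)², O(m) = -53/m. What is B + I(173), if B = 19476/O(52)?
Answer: -1012540/53 ≈ -19105.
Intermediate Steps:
I(N) = 4 (I(N) = (-2)² = 4)
B = -1012752/53 (B = 19476/((-53/52)) = 19476/((-53*1/52)) = 19476/(-53/52) = 19476*(-52/53) = -1012752/53 ≈ -19109.)
B + I(173) = -1012752/53 + 4 = -1012540/53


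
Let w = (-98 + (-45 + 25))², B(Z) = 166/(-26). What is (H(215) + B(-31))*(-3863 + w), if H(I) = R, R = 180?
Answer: 22707677/13 ≈ 1.7467e+6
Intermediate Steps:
B(Z) = -83/13 (B(Z) = 166*(-1/26) = -83/13)
w = 13924 (w = (-98 - 20)² = (-118)² = 13924)
H(I) = 180
(H(215) + B(-31))*(-3863 + w) = (180 - 83/13)*(-3863 + 13924) = (2257/13)*10061 = 22707677/13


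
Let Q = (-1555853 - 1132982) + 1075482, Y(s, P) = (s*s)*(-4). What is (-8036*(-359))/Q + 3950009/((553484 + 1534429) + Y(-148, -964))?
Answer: 569587557/3053155313 ≈ 0.18656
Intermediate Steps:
Y(s, P) = -4*s**2 (Y(s, P) = s**2*(-4) = -4*s**2)
Q = -1613353 (Q = -2688835 + 1075482 = -1613353)
(-8036*(-359))/Q + 3950009/((553484 + 1534429) + Y(-148, -964)) = -8036*(-359)/(-1613353) + 3950009/((553484 + 1534429) - 4*(-148)**2) = 2884924*(-1/1613353) + 3950009/(2087913 - 4*21904) = -412132/230479 + 3950009/(2087913 - 87616) = -412132/230479 + 3950009/2000297 = -412132/230479 + 3950009*(1/2000297) = -412132/230479 + 26159/13247 = 569587557/3053155313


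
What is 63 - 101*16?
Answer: -1553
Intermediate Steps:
63 - 101*16 = 63 - 1616 = -1553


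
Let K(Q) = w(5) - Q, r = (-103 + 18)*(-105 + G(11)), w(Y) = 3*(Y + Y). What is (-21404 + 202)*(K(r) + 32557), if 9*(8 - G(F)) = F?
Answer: -4625067886/9 ≈ -5.1390e+8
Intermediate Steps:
G(F) = 8 - F/9
w(Y) = 6*Y (w(Y) = 3*(2*Y) = 6*Y)
r = 75140/9 (r = (-103 + 18)*(-105 + (8 - ⅑*11)) = -85*(-105 + (8 - 11/9)) = -85*(-105 + 61/9) = -85*(-884/9) = 75140/9 ≈ 8348.9)
K(Q) = 30 - Q (K(Q) = 6*5 - Q = 30 - Q)
(-21404 + 202)*(K(r) + 32557) = (-21404 + 202)*((30 - 1*75140/9) + 32557) = -21202*((30 - 75140/9) + 32557) = -21202*(-74870/9 + 32557) = -21202*218143/9 = -4625067886/9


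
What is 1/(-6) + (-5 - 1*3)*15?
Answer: -721/6 ≈ -120.17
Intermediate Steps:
1/(-6) + (-5 - 1*3)*15 = -⅙ + (-5 - 3)*15 = -⅙ - 8*15 = -⅙ - 120 = -721/6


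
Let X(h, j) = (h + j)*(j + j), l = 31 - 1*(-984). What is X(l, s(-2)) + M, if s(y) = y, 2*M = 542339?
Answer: 534235/2 ≈ 2.6712e+5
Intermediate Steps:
M = 542339/2 (M = (½)*542339 = 542339/2 ≈ 2.7117e+5)
l = 1015 (l = 31 + 984 = 1015)
X(h, j) = 2*j*(h + j) (X(h, j) = (h + j)*(2*j) = 2*j*(h + j))
X(l, s(-2)) + M = 2*(-2)*(1015 - 2) + 542339/2 = 2*(-2)*1013 + 542339/2 = -4052 + 542339/2 = 534235/2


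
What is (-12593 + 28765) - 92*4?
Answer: 15804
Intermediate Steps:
(-12593 + 28765) - 92*4 = 16172 - 368 = 15804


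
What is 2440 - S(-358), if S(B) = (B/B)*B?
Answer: 2798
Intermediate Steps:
S(B) = B (S(B) = 1*B = B)
2440 - S(-358) = 2440 - 1*(-358) = 2440 + 358 = 2798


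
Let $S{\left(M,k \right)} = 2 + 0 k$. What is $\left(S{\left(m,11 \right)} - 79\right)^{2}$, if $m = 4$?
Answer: $5929$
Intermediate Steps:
$S{\left(M,k \right)} = 2$ ($S{\left(M,k \right)} = 2 + 0 = 2$)
$\left(S{\left(m,11 \right)} - 79\right)^{2} = \left(2 - 79\right)^{2} = \left(-77\right)^{2} = 5929$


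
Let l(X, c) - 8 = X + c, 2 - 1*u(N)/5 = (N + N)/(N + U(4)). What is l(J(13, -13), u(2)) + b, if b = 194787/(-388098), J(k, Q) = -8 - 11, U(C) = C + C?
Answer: -151009/43122 ≈ -3.5019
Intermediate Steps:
U(C) = 2*C
J(k, Q) = -19
u(N) = 10 - 10*N/(8 + N) (u(N) = 10 - 5*(N + N)/(N + 2*4) = 10 - 5*2*N/(N + 8) = 10 - 5*2*N/(8 + N) = 10 - 10*N/(8 + N))
b = -21643/43122 (b = 194787*(-1/388098) = -21643/43122 ≈ -0.50190)
l(X, c) = 8 + X + c (l(X, c) = 8 + (X + c) = 8 + X + c)
l(J(13, -13), u(2)) + b = (8 - 19 + 80/(8 + 2)) - 21643/43122 = (8 - 19 + 80/10) - 21643/43122 = (8 - 19 + 80*(1/10)) - 21643/43122 = (8 - 19 + 8) - 21643/43122 = -3 - 21643/43122 = -151009/43122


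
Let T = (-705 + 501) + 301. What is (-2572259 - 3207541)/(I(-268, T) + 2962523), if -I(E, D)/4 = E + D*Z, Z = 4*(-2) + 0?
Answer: -5779800/2966699 ≈ -1.9482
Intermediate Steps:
Z = -8 (Z = -8 + 0 = -8)
T = 97 (T = -204 + 301 = 97)
I(E, D) = -4*E + 32*D (I(E, D) = -4*(E + D*(-8)) = -4*(E - 8*D) = -4*E + 32*D)
(-2572259 - 3207541)/(I(-268, T) + 2962523) = (-2572259 - 3207541)/((-4*(-268) + 32*97) + 2962523) = -5779800/((1072 + 3104) + 2962523) = -5779800/(4176 + 2962523) = -5779800/2966699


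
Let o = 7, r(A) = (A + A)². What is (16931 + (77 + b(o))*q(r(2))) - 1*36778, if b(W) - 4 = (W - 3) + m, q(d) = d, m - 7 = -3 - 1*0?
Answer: -18423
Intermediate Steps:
r(A) = 4*A² (r(A) = (2*A)² = 4*A²)
m = 4 (m = 7 + (-3 - 1*0) = 7 + (-3 + 0) = 7 - 3 = 4)
b(W) = 5 + W (b(W) = 4 + ((W - 3) + 4) = 4 + ((-3 + W) + 4) = 4 + (1 + W) = 5 + W)
(16931 + (77 + b(o))*q(r(2))) - 1*36778 = (16931 + (77 + (5 + 7))*(4*2²)) - 1*36778 = (16931 + (77 + 12)*(4*4)) - 36778 = (16931 + 89*16) - 36778 = (16931 + 1424) - 36778 = 18355 - 36778 = -18423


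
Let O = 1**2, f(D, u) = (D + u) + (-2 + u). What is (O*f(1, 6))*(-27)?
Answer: -297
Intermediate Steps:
f(D, u) = -2 + D + 2*u
O = 1
(O*f(1, 6))*(-27) = (1*(-2 + 1 + 2*6))*(-27) = (1*(-2 + 1 + 12))*(-27) = (1*11)*(-27) = 11*(-27) = -297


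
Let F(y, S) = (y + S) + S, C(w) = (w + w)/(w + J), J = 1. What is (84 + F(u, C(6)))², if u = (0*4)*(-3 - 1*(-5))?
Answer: 374544/49 ≈ 7643.8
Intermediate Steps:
C(w) = 2*w/(1 + w) (C(w) = (w + w)/(w + 1) = (2*w)/(1 + w) = 2*w/(1 + w))
u = 0 (u = 0*(-3 + 5) = 0*2 = 0)
F(y, S) = y + 2*S (F(y, S) = (S + y) + S = y + 2*S)
(84 + F(u, C(6)))² = (84 + (0 + 2*(2*6/(1 + 6))))² = (84 + (0 + 2*(2*6/7)))² = (84 + (0 + 2*(2*6*(⅐))))² = (84 + (0 + 2*(12/7)))² = (84 + (0 + 24/7))² = (84 + 24/7)² = (612/7)² = 374544/49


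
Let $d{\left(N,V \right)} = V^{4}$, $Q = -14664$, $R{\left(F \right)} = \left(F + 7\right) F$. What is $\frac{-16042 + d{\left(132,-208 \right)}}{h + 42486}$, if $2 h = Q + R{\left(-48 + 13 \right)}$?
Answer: $\frac{935878827}{17822} \approx 52513.0$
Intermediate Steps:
$R{\left(F \right)} = F \left(7 + F\right)$ ($R{\left(F \right)} = \left(7 + F\right) F = F \left(7 + F\right)$)
$h = -6842$ ($h = \frac{-14664 + \left(-48 + 13\right) \left(7 + \left(-48 + 13\right)\right)}{2} = \frac{-14664 - 35 \left(7 - 35\right)}{2} = \frac{-14664 - -980}{2} = \frac{-14664 + 980}{2} = \frac{1}{2} \left(-13684\right) = -6842$)
$\frac{-16042 + d{\left(132,-208 \right)}}{h + 42486} = \frac{-16042 + \left(-208\right)^{4}}{-6842 + 42486} = \frac{-16042 + 1871773696}{35644} = 1871757654 \cdot \frac{1}{35644} = \frac{935878827}{17822}$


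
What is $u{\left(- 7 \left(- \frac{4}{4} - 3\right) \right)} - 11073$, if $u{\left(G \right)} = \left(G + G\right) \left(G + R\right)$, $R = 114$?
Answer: $-3121$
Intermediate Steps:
$u{\left(G \right)} = 2 G \left(114 + G\right)$ ($u{\left(G \right)} = \left(G + G\right) \left(G + 114\right) = 2 G \left(114 + G\right)$)
$u{\left(- 7 \left(- \frac{4}{4} - 3\right) \right)} - 11073 = 2 \left(- 7 \left(- \frac{4}{4} - 3\right)\right) \left(114 - 7 \left(- \frac{4}{4} - 3\right)\right) - 11073 = 2 \left(- 7 \left(\left(-4\right) \frac{1}{4} - 3\right)\right) \left(114 - 7 \left(\left(-4\right) \frac{1}{4} - 3\right)\right) - 11073 = 2 \left(- 7 \left(-1 - 3\right)\right) \left(114 - 7 \left(-1 - 3\right)\right) - 11073 = 2 \left(\left(-7\right) \left(-4\right)\right) \left(114 - -28\right) - 11073 = 2 \cdot 28 \left(114 + 28\right) - 11073 = 2 \cdot 28 \cdot 142 - 11073 = 7952 - 11073 = -3121$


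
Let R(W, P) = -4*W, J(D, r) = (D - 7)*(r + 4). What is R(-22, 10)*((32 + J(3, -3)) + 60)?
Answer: 7744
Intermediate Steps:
J(D, r) = (-7 + D)*(4 + r)
R(-22, 10)*((32 + J(3, -3)) + 60) = (-4*(-22))*((32 + (-28 - 7*(-3) + 4*3 + 3*(-3))) + 60) = 88*((32 + (-28 + 21 + 12 - 9)) + 60) = 88*((32 - 4) + 60) = 88*(28 + 60) = 88*88 = 7744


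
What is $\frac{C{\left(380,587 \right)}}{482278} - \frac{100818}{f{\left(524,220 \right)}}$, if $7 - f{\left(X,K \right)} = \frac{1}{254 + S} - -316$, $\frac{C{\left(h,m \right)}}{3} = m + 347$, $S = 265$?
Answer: $\frac{6308856207255}{19335971854} \approx 326.28$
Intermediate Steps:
$C{\left(h,m \right)} = 1041 + 3 m$ ($C{\left(h,m \right)} = 3 \left(m + 347\right) = 3 \left(347 + m\right) = 1041 + 3 m$)
$f{\left(X,K \right)} = - \frac{160372}{519}$ ($f{\left(X,K \right)} = 7 - \left(\frac{1}{254 + 265} - -316\right) = 7 - \left(\frac{1}{519} + 316\right) = 7 - \frac{164005}{519} = - \frac{160372}{519}$)
$\frac{C{\left(380,587 \right)}}{482278} - \frac{100818}{f{\left(524,220 \right)}} = \frac{1041 + 3 \cdot 587}{482278} - \frac{100818}{- \frac{160372}{519}} = \left(1041 + 1761\right) \frac{1}{482278} - - \frac{26162271}{80186} = 2802 \cdot \frac{1}{482278} + \frac{26162271}{80186} = \frac{1401}{241139} + \frac{26162271}{80186} = \frac{6308856207255}{19335971854}$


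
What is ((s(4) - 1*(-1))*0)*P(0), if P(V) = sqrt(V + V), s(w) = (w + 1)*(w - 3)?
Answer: 0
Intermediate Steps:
s(w) = (1 + w)*(-3 + w)
P(V) = sqrt(2)*sqrt(V) (P(V) = sqrt(2*V) = sqrt(2)*sqrt(V))
((s(4) - 1*(-1))*0)*P(0) = (((-3 + 4**2 - 2*4) - 1*(-1))*0)*(sqrt(2)*sqrt(0)) = (((-3 + 16 - 8) + 1)*0)*(sqrt(2)*0) = ((5 + 1)*0)*0 = (6*0)*0 = 0*0 = 0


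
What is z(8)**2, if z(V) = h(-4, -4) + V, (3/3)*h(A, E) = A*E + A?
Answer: 400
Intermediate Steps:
h(A, E) = A + A*E (h(A, E) = A*E + A = A + A*E)
z(V) = 12 + V (z(V) = -4*(1 - 4) + V = -4*(-3) + V = 12 + V)
z(8)**2 = (12 + 8)**2 = 20**2 = 400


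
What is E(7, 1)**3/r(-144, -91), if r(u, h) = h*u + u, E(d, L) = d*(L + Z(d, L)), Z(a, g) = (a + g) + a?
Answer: 43904/405 ≈ 108.40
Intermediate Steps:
Z(a, g) = g + 2*a
E(d, L) = d*(2*L + 2*d) (E(d, L) = d*(L + (L + 2*d)) = d*(2*L + 2*d))
r(u, h) = u + h*u
E(7, 1)**3/r(-144, -91) = (2*7*(1 + 7))**3/((-144*(1 - 91))) = (2*7*8)**3/((-144*(-90))) = 112**3/12960 = 1404928*(1/12960) = 43904/405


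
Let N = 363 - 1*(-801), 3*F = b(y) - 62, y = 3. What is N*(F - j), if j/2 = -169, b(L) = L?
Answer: 370540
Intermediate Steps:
j = -338 (j = 2*(-169) = -338)
F = -59/3 (F = (3 - 62)/3 = (⅓)*(-59) = -59/3 ≈ -19.667)
N = 1164 (N = 363 + 801 = 1164)
N*(F - j) = 1164*(-59/3 - 1*(-338)) = 1164*(-59/3 + 338) = 1164*(955/3) = 370540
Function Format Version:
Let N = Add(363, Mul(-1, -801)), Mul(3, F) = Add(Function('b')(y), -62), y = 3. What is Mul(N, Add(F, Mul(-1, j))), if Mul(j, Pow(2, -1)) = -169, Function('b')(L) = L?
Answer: 370540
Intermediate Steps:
j = -338 (j = Mul(2, -169) = -338)
F = Rational(-59, 3) (F = Mul(Rational(1, 3), Add(3, -62)) = Mul(Rational(1, 3), -59) = Rational(-59, 3) ≈ -19.667)
N = 1164 (N = Add(363, 801) = 1164)
Mul(N, Add(F, Mul(-1, j))) = Mul(1164, Add(Rational(-59, 3), Mul(-1, -338))) = Mul(1164, Add(Rational(-59, 3), 338)) = Mul(1164, Rational(955, 3)) = 370540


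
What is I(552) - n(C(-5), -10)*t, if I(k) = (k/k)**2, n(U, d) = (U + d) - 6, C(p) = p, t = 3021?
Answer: 63442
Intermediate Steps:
n(U, d) = -6 + U + d
I(k) = 1 (I(k) = 1**2 = 1)
I(552) - n(C(-5), -10)*t = 1 - (-6 - 5 - 10)*3021 = 1 - (-21)*3021 = 1 - 1*(-63441) = 1 + 63441 = 63442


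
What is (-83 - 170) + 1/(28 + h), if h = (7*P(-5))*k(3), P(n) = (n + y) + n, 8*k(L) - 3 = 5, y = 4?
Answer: -3543/14 ≈ -253.07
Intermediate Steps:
k(L) = 1 (k(L) = 3/8 + (1/8)*5 = 3/8 + 5/8 = 1)
P(n) = 4 + 2*n (P(n) = (n + 4) + n = (4 + n) + n = 4 + 2*n)
h = -42 (h = (7*(4 + 2*(-5)))*1 = (7*(4 - 10))*1 = (7*(-6))*1 = -42*1 = -42)
(-83 - 170) + 1/(28 + h) = (-83 - 170) + 1/(28 - 42) = -253 + 1/(-14) = -253 - 1/14 = -3543/14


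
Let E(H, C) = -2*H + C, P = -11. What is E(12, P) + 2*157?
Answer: 279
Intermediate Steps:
E(H, C) = C - 2*H
E(12, P) + 2*157 = (-11 - 2*12) + 2*157 = (-11 - 24) + 314 = -35 + 314 = 279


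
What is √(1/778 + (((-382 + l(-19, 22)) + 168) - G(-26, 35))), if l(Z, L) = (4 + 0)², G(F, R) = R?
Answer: I*√141030394/778 ≈ 15.264*I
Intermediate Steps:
l(Z, L) = 16 (l(Z, L) = 4² = 16)
√(1/778 + (((-382 + l(-19, 22)) + 168) - G(-26, 35))) = √(1/778 + (((-382 + 16) + 168) - 1*35)) = √(1/778 + ((-366 + 168) - 35)) = √(1/778 + (-198 - 35)) = √(1/778 - 233) = √(-181273/778) = I*√141030394/778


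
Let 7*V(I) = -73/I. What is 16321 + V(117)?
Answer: 13366826/819 ≈ 16321.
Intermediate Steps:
V(I) = -73/(7*I) (V(I) = (-73/I)/7 = -73/(7*I))
16321 + V(117) = 16321 - 73/7/117 = 16321 - 73/7*1/117 = 16321 - 73/819 = 13366826/819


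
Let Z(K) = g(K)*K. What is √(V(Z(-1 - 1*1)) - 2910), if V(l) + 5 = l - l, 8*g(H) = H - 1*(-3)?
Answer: I*√2915 ≈ 53.991*I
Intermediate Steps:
g(H) = 3/8 + H/8 (g(H) = (H - 1*(-3))/8 = (H + 3)/8 = (3 + H)/8 = 3/8 + H/8)
Z(K) = K*(3/8 + K/8) (Z(K) = (3/8 + K/8)*K = K*(3/8 + K/8))
V(l) = -5 (V(l) = -5 + (l - l) = -5 + 0 = -5)
√(V(Z(-1 - 1*1)) - 2910) = √(-5 - 2910) = √(-2915) = I*√2915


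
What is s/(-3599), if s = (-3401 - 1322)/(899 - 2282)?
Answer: -4723/4977417 ≈ -0.00094889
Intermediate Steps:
s = 4723/1383 (s = -4723/(-1383) = -4723*(-1/1383) = 4723/1383 ≈ 3.4150)
s/(-3599) = (4723/1383)/(-3599) = (4723/1383)*(-1/3599) = -4723/4977417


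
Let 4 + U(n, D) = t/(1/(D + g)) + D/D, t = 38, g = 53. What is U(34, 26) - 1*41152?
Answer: -38153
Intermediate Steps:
U(n, D) = 2011 + 38*D (U(n, D) = -4 + (38/(1/(D + 53)) + D/D) = -4 + (38/(1/(53 + D)) + 1) = -4 + (38*(53 + D) + 1) = -4 + ((2014 + 38*D) + 1) = -4 + (2015 + 38*D) = 2011 + 38*D)
U(34, 26) - 1*41152 = (2011 + 38*26) - 1*41152 = (2011 + 988) - 41152 = 2999 - 41152 = -38153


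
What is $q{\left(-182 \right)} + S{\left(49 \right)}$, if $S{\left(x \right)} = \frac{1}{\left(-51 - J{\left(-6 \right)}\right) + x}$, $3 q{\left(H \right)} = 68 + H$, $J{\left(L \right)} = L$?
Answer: $- \frac{151}{4} \approx -37.75$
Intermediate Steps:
$q{\left(H \right)} = \frac{68}{3} + \frac{H}{3}$ ($q{\left(H \right)} = \frac{68 + H}{3} = \frac{68}{3} + \frac{H}{3}$)
$S{\left(x \right)} = \frac{1}{-45 + x}$ ($S{\left(x \right)} = \frac{1}{\left(-51 - -6\right) + x} = \frac{1}{\left(-51 + 6\right) + x} = \frac{1}{-45 + x}$)
$q{\left(-182 \right)} + S{\left(49 \right)} = \left(\frac{68}{3} + \frac{1}{3} \left(-182\right)\right) + \frac{1}{-45 + 49} = \left(\frac{68}{3} - \frac{182}{3}\right) + \frac{1}{4} = -38 + \frac{1}{4} = - \frac{151}{4}$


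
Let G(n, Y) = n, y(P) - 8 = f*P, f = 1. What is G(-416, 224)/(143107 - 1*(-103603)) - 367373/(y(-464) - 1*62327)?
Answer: 45304237551/7744596965 ≈ 5.8498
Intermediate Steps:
y(P) = 8 + P (y(P) = 8 + 1*P = 8 + P)
G(-416, 224)/(143107 - 1*(-103603)) - 367373/(y(-464) - 1*62327) = -416/(143107 - 1*(-103603)) - 367373/((8 - 464) - 1*62327) = -416/(143107 + 103603) - 367373/(-456 - 62327) = -416/246710 - 367373/(-62783) = -416*1/246710 - 367373*(-1/62783) = -208/123355 + 367373/62783 = 45304237551/7744596965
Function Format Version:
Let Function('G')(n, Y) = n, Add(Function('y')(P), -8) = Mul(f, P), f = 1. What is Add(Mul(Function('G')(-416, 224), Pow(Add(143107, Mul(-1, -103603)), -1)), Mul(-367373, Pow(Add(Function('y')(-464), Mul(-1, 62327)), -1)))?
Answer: Rational(45304237551, 7744596965) ≈ 5.8498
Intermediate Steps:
Function('y')(P) = Add(8, P) (Function('y')(P) = Add(8, Mul(1, P)) = Add(8, P))
Add(Mul(Function('G')(-416, 224), Pow(Add(143107, Mul(-1, -103603)), -1)), Mul(-367373, Pow(Add(Function('y')(-464), Mul(-1, 62327)), -1))) = Add(Mul(-416, Pow(Add(143107, Mul(-1, -103603)), -1)), Mul(-367373, Pow(Add(Add(8, -464), Mul(-1, 62327)), -1))) = Add(Mul(-416, Pow(Add(143107, 103603), -1)), Mul(-367373, Pow(Add(-456, -62327), -1))) = Add(Mul(-416, Pow(246710, -1)), Mul(-367373, Pow(-62783, -1))) = Add(Mul(-416, Rational(1, 246710)), Mul(-367373, Rational(-1, 62783))) = Add(Rational(-208, 123355), Rational(367373, 62783)) = Rational(45304237551, 7744596965)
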